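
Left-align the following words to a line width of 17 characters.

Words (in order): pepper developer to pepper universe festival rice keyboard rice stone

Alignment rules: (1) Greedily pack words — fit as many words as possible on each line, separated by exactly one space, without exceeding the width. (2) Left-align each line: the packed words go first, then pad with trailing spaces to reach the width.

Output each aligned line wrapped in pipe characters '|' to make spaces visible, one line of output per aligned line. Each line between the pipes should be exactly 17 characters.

Answer: |pepper developer |
|to pepper        |
|universe festival|
|rice keyboard    |
|rice stone       |

Derivation:
Line 1: ['pepper', 'developer'] (min_width=16, slack=1)
Line 2: ['to', 'pepper'] (min_width=9, slack=8)
Line 3: ['universe', 'festival'] (min_width=17, slack=0)
Line 4: ['rice', 'keyboard'] (min_width=13, slack=4)
Line 5: ['rice', 'stone'] (min_width=10, slack=7)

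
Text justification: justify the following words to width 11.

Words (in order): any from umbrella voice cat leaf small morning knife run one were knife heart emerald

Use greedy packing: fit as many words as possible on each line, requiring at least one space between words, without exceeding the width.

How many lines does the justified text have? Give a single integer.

Answer: 9

Derivation:
Line 1: ['any', 'from'] (min_width=8, slack=3)
Line 2: ['umbrella'] (min_width=8, slack=3)
Line 3: ['voice', 'cat'] (min_width=9, slack=2)
Line 4: ['leaf', 'small'] (min_width=10, slack=1)
Line 5: ['morning'] (min_width=7, slack=4)
Line 6: ['knife', 'run'] (min_width=9, slack=2)
Line 7: ['one', 'were'] (min_width=8, slack=3)
Line 8: ['knife', 'heart'] (min_width=11, slack=0)
Line 9: ['emerald'] (min_width=7, slack=4)
Total lines: 9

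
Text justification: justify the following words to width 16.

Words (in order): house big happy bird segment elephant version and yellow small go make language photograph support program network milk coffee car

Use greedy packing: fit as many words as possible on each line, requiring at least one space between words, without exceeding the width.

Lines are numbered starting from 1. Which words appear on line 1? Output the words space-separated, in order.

Answer: house big happy

Derivation:
Line 1: ['house', 'big', 'happy'] (min_width=15, slack=1)
Line 2: ['bird', 'segment'] (min_width=12, slack=4)
Line 3: ['elephant', 'version'] (min_width=16, slack=0)
Line 4: ['and', 'yellow', 'small'] (min_width=16, slack=0)
Line 5: ['go', 'make', 'language'] (min_width=16, slack=0)
Line 6: ['photograph'] (min_width=10, slack=6)
Line 7: ['support', 'program'] (min_width=15, slack=1)
Line 8: ['network', 'milk'] (min_width=12, slack=4)
Line 9: ['coffee', 'car'] (min_width=10, slack=6)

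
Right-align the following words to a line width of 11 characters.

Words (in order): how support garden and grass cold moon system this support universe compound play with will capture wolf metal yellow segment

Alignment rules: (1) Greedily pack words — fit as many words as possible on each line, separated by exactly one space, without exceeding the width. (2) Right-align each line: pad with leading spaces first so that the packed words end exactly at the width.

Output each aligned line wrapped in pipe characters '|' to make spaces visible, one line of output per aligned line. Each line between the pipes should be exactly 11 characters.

Answer: |how support|
| garden and|
| grass cold|
|moon system|
|       this|
|    support|
|   universe|
|   compound|
|  play with|
|       will|
|    capture|
| wolf metal|
|     yellow|
|    segment|

Derivation:
Line 1: ['how', 'support'] (min_width=11, slack=0)
Line 2: ['garden', 'and'] (min_width=10, slack=1)
Line 3: ['grass', 'cold'] (min_width=10, slack=1)
Line 4: ['moon', 'system'] (min_width=11, slack=0)
Line 5: ['this'] (min_width=4, slack=7)
Line 6: ['support'] (min_width=7, slack=4)
Line 7: ['universe'] (min_width=8, slack=3)
Line 8: ['compound'] (min_width=8, slack=3)
Line 9: ['play', 'with'] (min_width=9, slack=2)
Line 10: ['will'] (min_width=4, slack=7)
Line 11: ['capture'] (min_width=7, slack=4)
Line 12: ['wolf', 'metal'] (min_width=10, slack=1)
Line 13: ['yellow'] (min_width=6, slack=5)
Line 14: ['segment'] (min_width=7, slack=4)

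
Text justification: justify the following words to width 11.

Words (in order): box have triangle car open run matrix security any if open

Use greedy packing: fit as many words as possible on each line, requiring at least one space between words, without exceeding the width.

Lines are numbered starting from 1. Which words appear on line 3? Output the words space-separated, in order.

Line 1: ['box', 'have'] (min_width=8, slack=3)
Line 2: ['triangle'] (min_width=8, slack=3)
Line 3: ['car', 'open'] (min_width=8, slack=3)
Line 4: ['run', 'matrix'] (min_width=10, slack=1)
Line 5: ['security'] (min_width=8, slack=3)
Line 6: ['any', 'if', 'open'] (min_width=11, slack=0)

Answer: car open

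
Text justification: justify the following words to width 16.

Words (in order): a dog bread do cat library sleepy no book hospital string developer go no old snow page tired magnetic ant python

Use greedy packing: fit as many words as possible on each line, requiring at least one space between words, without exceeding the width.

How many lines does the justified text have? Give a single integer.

Answer: 8

Derivation:
Line 1: ['a', 'dog', 'bread', 'do'] (min_width=14, slack=2)
Line 2: ['cat', 'library'] (min_width=11, slack=5)
Line 3: ['sleepy', 'no', 'book'] (min_width=14, slack=2)
Line 4: ['hospital', 'string'] (min_width=15, slack=1)
Line 5: ['developer', 'go', 'no'] (min_width=15, slack=1)
Line 6: ['old', 'snow', 'page'] (min_width=13, slack=3)
Line 7: ['tired', 'magnetic'] (min_width=14, slack=2)
Line 8: ['ant', 'python'] (min_width=10, slack=6)
Total lines: 8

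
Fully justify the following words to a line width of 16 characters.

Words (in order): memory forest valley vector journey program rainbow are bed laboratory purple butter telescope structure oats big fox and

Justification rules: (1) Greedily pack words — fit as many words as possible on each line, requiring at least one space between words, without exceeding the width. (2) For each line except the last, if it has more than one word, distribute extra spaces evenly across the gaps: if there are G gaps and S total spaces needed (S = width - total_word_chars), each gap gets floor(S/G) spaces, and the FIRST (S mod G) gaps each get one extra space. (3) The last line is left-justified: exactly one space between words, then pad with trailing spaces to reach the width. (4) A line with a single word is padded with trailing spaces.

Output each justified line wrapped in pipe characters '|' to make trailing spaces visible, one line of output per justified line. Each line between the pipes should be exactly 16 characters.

Line 1: ['memory', 'forest'] (min_width=13, slack=3)
Line 2: ['valley', 'vector'] (min_width=13, slack=3)
Line 3: ['journey', 'program'] (min_width=15, slack=1)
Line 4: ['rainbow', 'are', 'bed'] (min_width=15, slack=1)
Line 5: ['laboratory'] (min_width=10, slack=6)
Line 6: ['purple', 'butter'] (min_width=13, slack=3)
Line 7: ['telescope'] (min_width=9, slack=7)
Line 8: ['structure', 'oats'] (min_width=14, slack=2)
Line 9: ['big', 'fox', 'and'] (min_width=11, slack=5)

Answer: |memory    forest|
|valley    vector|
|journey  program|
|rainbow  are bed|
|laboratory      |
|purple    butter|
|telescope       |
|structure   oats|
|big fox and     |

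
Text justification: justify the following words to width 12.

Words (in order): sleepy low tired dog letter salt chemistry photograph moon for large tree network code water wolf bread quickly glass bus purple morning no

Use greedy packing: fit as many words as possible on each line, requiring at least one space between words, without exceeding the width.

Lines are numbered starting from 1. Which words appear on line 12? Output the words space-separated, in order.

Answer: glass bus

Derivation:
Line 1: ['sleepy', 'low'] (min_width=10, slack=2)
Line 2: ['tired', 'dog'] (min_width=9, slack=3)
Line 3: ['letter', 'salt'] (min_width=11, slack=1)
Line 4: ['chemistry'] (min_width=9, slack=3)
Line 5: ['photograph'] (min_width=10, slack=2)
Line 6: ['moon', 'for'] (min_width=8, slack=4)
Line 7: ['large', 'tree'] (min_width=10, slack=2)
Line 8: ['network', 'code'] (min_width=12, slack=0)
Line 9: ['water', 'wolf'] (min_width=10, slack=2)
Line 10: ['bread'] (min_width=5, slack=7)
Line 11: ['quickly'] (min_width=7, slack=5)
Line 12: ['glass', 'bus'] (min_width=9, slack=3)
Line 13: ['purple'] (min_width=6, slack=6)
Line 14: ['morning', 'no'] (min_width=10, slack=2)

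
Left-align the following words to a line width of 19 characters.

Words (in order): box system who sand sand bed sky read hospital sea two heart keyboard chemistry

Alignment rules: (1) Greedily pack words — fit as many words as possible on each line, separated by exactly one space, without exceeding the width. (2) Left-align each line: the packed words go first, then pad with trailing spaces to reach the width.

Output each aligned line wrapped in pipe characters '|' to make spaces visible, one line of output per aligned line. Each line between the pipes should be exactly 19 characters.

Answer: |box system who sand|
|sand bed sky read  |
|hospital sea two   |
|heart keyboard     |
|chemistry          |

Derivation:
Line 1: ['box', 'system', 'who', 'sand'] (min_width=19, slack=0)
Line 2: ['sand', 'bed', 'sky', 'read'] (min_width=17, slack=2)
Line 3: ['hospital', 'sea', 'two'] (min_width=16, slack=3)
Line 4: ['heart', 'keyboard'] (min_width=14, slack=5)
Line 5: ['chemistry'] (min_width=9, slack=10)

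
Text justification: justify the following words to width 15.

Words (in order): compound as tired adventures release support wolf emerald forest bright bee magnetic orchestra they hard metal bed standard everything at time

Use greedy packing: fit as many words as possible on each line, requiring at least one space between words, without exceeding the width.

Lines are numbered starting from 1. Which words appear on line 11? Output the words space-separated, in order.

Line 1: ['compound', 'as'] (min_width=11, slack=4)
Line 2: ['tired'] (min_width=5, slack=10)
Line 3: ['adventures'] (min_width=10, slack=5)
Line 4: ['release', 'support'] (min_width=15, slack=0)
Line 5: ['wolf', 'emerald'] (min_width=12, slack=3)
Line 6: ['forest', 'bright'] (min_width=13, slack=2)
Line 7: ['bee', 'magnetic'] (min_width=12, slack=3)
Line 8: ['orchestra', 'they'] (min_width=14, slack=1)
Line 9: ['hard', 'metal', 'bed'] (min_width=14, slack=1)
Line 10: ['standard'] (min_width=8, slack=7)
Line 11: ['everything', 'at'] (min_width=13, slack=2)
Line 12: ['time'] (min_width=4, slack=11)

Answer: everything at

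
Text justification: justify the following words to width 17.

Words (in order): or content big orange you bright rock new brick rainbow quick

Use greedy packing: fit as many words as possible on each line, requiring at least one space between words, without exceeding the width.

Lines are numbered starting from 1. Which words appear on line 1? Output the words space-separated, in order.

Answer: or content big

Derivation:
Line 1: ['or', 'content', 'big'] (min_width=14, slack=3)
Line 2: ['orange', 'you', 'bright'] (min_width=17, slack=0)
Line 3: ['rock', 'new', 'brick'] (min_width=14, slack=3)
Line 4: ['rainbow', 'quick'] (min_width=13, slack=4)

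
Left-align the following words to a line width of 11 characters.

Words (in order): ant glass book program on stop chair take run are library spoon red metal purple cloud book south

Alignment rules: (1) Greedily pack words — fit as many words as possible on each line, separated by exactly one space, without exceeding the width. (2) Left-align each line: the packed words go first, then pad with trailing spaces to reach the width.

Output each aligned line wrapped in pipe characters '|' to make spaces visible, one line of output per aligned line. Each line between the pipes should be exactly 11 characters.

Line 1: ['ant', 'glass'] (min_width=9, slack=2)
Line 2: ['book'] (min_width=4, slack=7)
Line 3: ['program', 'on'] (min_width=10, slack=1)
Line 4: ['stop', 'chair'] (min_width=10, slack=1)
Line 5: ['take', 'run'] (min_width=8, slack=3)
Line 6: ['are', 'library'] (min_width=11, slack=0)
Line 7: ['spoon', 'red'] (min_width=9, slack=2)
Line 8: ['metal'] (min_width=5, slack=6)
Line 9: ['purple'] (min_width=6, slack=5)
Line 10: ['cloud', 'book'] (min_width=10, slack=1)
Line 11: ['south'] (min_width=5, slack=6)

Answer: |ant glass  |
|book       |
|program on |
|stop chair |
|take run   |
|are library|
|spoon red  |
|metal      |
|purple     |
|cloud book |
|south      |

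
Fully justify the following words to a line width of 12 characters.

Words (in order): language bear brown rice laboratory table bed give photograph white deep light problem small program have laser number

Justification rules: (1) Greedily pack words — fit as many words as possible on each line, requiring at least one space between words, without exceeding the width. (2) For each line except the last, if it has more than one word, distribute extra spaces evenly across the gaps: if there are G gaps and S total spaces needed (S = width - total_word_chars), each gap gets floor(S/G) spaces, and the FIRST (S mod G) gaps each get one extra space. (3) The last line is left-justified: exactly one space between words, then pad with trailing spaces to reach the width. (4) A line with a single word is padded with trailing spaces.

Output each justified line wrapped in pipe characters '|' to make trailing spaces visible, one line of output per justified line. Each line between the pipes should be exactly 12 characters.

Answer: |language    |
|bear   brown|
|rice        |
|laboratory  |
|table    bed|
|give        |
|photograph  |
|white   deep|
|light       |
|problem     |
|small       |
|program have|
|laser number|

Derivation:
Line 1: ['language'] (min_width=8, slack=4)
Line 2: ['bear', 'brown'] (min_width=10, slack=2)
Line 3: ['rice'] (min_width=4, slack=8)
Line 4: ['laboratory'] (min_width=10, slack=2)
Line 5: ['table', 'bed'] (min_width=9, slack=3)
Line 6: ['give'] (min_width=4, slack=8)
Line 7: ['photograph'] (min_width=10, slack=2)
Line 8: ['white', 'deep'] (min_width=10, slack=2)
Line 9: ['light'] (min_width=5, slack=7)
Line 10: ['problem'] (min_width=7, slack=5)
Line 11: ['small'] (min_width=5, slack=7)
Line 12: ['program', 'have'] (min_width=12, slack=0)
Line 13: ['laser', 'number'] (min_width=12, slack=0)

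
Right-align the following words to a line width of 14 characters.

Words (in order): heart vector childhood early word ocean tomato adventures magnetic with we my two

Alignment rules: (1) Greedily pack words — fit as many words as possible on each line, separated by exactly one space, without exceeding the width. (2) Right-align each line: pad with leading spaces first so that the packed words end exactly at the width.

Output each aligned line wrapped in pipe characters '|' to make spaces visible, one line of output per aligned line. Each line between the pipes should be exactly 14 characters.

Line 1: ['heart', 'vector'] (min_width=12, slack=2)
Line 2: ['childhood'] (min_width=9, slack=5)
Line 3: ['early', 'word'] (min_width=10, slack=4)
Line 4: ['ocean', 'tomato'] (min_width=12, slack=2)
Line 5: ['adventures'] (min_width=10, slack=4)
Line 6: ['magnetic', 'with'] (min_width=13, slack=1)
Line 7: ['we', 'my', 'two'] (min_width=9, slack=5)

Answer: |  heart vector|
|     childhood|
|    early word|
|  ocean tomato|
|    adventures|
| magnetic with|
|     we my two|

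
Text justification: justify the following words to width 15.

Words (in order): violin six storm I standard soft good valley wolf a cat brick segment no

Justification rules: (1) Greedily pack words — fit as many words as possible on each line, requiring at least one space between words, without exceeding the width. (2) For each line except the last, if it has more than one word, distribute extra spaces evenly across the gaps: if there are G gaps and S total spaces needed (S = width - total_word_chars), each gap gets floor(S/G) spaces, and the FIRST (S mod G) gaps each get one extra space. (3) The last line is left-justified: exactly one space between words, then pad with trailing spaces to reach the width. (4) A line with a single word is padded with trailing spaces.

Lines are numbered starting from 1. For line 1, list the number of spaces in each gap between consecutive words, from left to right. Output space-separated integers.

Answer: 6

Derivation:
Line 1: ['violin', 'six'] (min_width=10, slack=5)
Line 2: ['storm', 'I'] (min_width=7, slack=8)
Line 3: ['standard', 'soft'] (min_width=13, slack=2)
Line 4: ['good', 'valley'] (min_width=11, slack=4)
Line 5: ['wolf', 'a', 'cat'] (min_width=10, slack=5)
Line 6: ['brick', 'segment'] (min_width=13, slack=2)
Line 7: ['no'] (min_width=2, slack=13)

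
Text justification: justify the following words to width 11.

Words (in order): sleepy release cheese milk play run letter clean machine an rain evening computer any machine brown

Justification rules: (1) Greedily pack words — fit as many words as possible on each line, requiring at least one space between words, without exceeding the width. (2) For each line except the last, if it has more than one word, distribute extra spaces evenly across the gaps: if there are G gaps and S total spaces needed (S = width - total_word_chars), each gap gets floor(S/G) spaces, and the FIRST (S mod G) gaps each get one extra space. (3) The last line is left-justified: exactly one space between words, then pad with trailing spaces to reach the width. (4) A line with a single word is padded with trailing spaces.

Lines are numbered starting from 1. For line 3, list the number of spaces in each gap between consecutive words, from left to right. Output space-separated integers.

Line 1: ['sleepy'] (min_width=6, slack=5)
Line 2: ['release'] (min_width=7, slack=4)
Line 3: ['cheese', 'milk'] (min_width=11, slack=0)
Line 4: ['play', 'run'] (min_width=8, slack=3)
Line 5: ['letter'] (min_width=6, slack=5)
Line 6: ['clean'] (min_width=5, slack=6)
Line 7: ['machine', 'an'] (min_width=10, slack=1)
Line 8: ['rain'] (min_width=4, slack=7)
Line 9: ['evening'] (min_width=7, slack=4)
Line 10: ['computer'] (min_width=8, slack=3)
Line 11: ['any', 'machine'] (min_width=11, slack=0)
Line 12: ['brown'] (min_width=5, slack=6)

Answer: 1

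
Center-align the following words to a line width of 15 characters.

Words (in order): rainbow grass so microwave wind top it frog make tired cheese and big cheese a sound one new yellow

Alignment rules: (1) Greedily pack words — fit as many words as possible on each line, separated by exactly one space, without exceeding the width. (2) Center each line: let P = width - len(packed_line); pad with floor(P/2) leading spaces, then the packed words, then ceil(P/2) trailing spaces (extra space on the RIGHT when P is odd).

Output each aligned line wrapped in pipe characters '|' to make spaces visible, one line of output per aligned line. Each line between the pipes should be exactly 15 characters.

Answer: | rainbow grass |
| so microwave  |
|  wind top it  |
|frog make tired|
|cheese and big |
|cheese a sound |
|one new yellow |

Derivation:
Line 1: ['rainbow', 'grass'] (min_width=13, slack=2)
Line 2: ['so', 'microwave'] (min_width=12, slack=3)
Line 3: ['wind', 'top', 'it'] (min_width=11, slack=4)
Line 4: ['frog', 'make', 'tired'] (min_width=15, slack=0)
Line 5: ['cheese', 'and', 'big'] (min_width=14, slack=1)
Line 6: ['cheese', 'a', 'sound'] (min_width=14, slack=1)
Line 7: ['one', 'new', 'yellow'] (min_width=14, slack=1)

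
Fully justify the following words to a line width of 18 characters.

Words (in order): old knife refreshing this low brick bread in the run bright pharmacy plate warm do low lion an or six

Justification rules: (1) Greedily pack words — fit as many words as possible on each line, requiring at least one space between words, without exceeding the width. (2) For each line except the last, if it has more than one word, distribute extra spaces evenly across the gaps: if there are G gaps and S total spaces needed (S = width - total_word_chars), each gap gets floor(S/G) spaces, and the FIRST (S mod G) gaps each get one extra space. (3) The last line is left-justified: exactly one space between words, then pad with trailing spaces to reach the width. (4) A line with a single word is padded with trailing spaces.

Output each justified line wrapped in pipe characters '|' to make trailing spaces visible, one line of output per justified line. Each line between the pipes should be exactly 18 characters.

Answer: |old          knife|
|refreshing    this|
|low brick bread in|
|the   run   bright|
|pharmacy     plate|
|warm  do  low lion|
|an or six         |

Derivation:
Line 1: ['old', 'knife'] (min_width=9, slack=9)
Line 2: ['refreshing', 'this'] (min_width=15, slack=3)
Line 3: ['low', 'brick', 'bread', 'in'] (min_width=18, slack=0)
Line 4: ['the', 'run', 'bright'] (min_width=14, slack=4)
Line 5: ['pharmacy', 'plate'] (min_width=14, slack=4)
Line 6: ['warm', 'do', 'low', 'lion'] (min_width=16, slack=2)
Line 7: ['an', 'or', 'six'] (min_width=9, slack=9)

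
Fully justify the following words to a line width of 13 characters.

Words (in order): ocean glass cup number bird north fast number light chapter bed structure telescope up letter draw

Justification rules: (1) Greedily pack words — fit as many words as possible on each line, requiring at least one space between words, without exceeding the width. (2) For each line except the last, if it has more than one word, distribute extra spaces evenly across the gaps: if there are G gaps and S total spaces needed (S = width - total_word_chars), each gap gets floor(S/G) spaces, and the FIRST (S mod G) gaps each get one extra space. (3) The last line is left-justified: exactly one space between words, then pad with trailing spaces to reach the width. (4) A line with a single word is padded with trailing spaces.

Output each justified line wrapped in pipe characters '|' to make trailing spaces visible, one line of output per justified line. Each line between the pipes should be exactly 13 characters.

Line 1: ['ocean', 'glass'] (min_width=11, slack=2)
Line 2: ['cup', 'number'] (min_width=10, slack=3)
Line 3: ['bird', 'north'] (min_width=10, slack=3)
Line 4: ['fast', 'number'] (min_width=11, slack=2)
Line 5: ['light', 'chapter'] (min_width=13, slack=0)
Line 6: ['bed', 'structure'] (min_width=13, slack=0)
Line 7: ['telescope', 'up'] (min_width=12, slack=1)
Line 8: ['letter', 'draw'] (min_width=11, slack=2)

Answer: |ocean   glass|
|cup    number|
|bird    north|
|fast   number|
|light chapter|
|bed structure|
|telescope  up|
|letter draw  |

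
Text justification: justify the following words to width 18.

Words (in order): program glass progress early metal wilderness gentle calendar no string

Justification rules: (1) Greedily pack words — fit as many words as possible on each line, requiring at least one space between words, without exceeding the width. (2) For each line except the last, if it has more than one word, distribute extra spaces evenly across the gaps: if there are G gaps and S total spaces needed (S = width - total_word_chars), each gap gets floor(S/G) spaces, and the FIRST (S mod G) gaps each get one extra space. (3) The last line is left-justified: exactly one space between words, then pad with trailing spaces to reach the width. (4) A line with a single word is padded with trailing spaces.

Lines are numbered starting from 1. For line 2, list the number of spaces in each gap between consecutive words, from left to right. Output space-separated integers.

Line 1: ['program', 'glass'] (min_width=13, slack=5)
Line 2: ['progress', 'early'] (min_width=14, slack=4)
Line 3: ['metal', 'wilderness'] (min_width=16, slack=2)
Line 4: ['gentle', 'calendar', 'no'] (min_width=18, slack=0)
Line 5: ['string'] (min_width=6, slack=12)

Answer: 5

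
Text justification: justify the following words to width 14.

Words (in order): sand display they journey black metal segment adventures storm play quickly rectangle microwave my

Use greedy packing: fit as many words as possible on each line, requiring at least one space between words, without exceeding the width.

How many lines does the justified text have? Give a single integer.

Answer: 9

Derivation:
Line 1: ['sand', 'display'] (min_width=12, slack=2)
Line 2: ['they', 'journey'] (min_width=12, slack=2)
Line 3: ['black', 'metal'] (min_width=11, slack=3)
Line 4: ['segment'] (min_width=7, slack=7)
Line 5: ['adventures'] (min_width=10, slack=4)
Line 6: ['storm', 'play'] (min_width=10, slack=4)
Line 7: ['quickly'] (min_width=7, slack=7)
Line 8: ['rectangle'] (min_width=9, slack=5)
Line 9: ['microwave', 'my'] (min_width=12, slack=2)
Total lines: 9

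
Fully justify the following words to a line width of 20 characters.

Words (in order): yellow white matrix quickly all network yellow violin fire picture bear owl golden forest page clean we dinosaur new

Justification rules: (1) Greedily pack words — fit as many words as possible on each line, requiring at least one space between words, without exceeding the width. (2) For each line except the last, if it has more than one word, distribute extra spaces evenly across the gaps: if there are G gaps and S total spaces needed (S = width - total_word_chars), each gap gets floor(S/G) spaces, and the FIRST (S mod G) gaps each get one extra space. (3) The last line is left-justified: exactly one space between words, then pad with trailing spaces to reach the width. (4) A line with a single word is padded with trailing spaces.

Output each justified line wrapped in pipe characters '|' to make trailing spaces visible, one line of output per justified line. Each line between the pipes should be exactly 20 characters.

Line 1: ['yellow', 'white', 'matrix'] (min_width=19, slack=1)
Line 2: ['quickly', 'all', 'network'] (min_width=19, slack=1)
Line 3: ['yellow', 'violin', 'fire'] (min_width=18, slack=2)
Line 4: ['picture', 'bear', 'owl'] (min_width=16, slack=4)
Line 5: ['golden', 'forest', 'page'] (min_width=18, slack=2)
Line 6: ['clean', 'we', 'dinosaur'] (min_width=17, slack=3)
Line 7: ['new'] (min_width=3, slack=17)

Answer: |yellow  white matrix|
|quickly  all network|
|yellow  violin  fire|
|picture   bear   owl|
|golden  forest  page|
|clean   we  dinosaur|
|new                 |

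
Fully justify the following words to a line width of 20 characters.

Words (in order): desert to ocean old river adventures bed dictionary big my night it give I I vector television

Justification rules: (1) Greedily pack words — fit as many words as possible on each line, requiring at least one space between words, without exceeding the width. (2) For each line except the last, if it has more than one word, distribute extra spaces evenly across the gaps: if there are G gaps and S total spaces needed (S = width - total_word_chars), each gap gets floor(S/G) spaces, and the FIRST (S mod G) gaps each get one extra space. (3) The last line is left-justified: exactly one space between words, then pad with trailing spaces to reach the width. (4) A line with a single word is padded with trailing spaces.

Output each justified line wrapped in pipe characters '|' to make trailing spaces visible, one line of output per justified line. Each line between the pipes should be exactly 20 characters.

Answer: |desert  to ocean old|
|river adventures bed|
|dictionary   big  my|
|night  it  give  I I|
|vector television   |

Derivation:
Line 1: ['desert', 'to', 'ocean', 'old'] (min_width=19, slack=1)
Line 2: ['river', 'adventures', 'bed'] (min_width=20, slack=0)
Line 3: ['dictionary', 'big', 'my'] (min_width=17, slack=3)
Line 4: ['night', 'it', 'give', 'I', 'I'] (min_width=17, slack=3)
Line 5: ['vector', 'television'] (min_width=17, slack=3)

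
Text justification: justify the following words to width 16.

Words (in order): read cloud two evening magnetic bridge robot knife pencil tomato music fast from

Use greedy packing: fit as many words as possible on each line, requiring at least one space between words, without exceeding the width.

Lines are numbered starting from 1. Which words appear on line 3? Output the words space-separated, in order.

Answer: bridge robot

Derivation:
Line 1: ['read', 'cloud', 'two'] (min_width=14, slack=2)
Line 2: ['evening', 'magnetic'] (min_width=16, slack=0)
Line 3: ['bridge', 'robot'] (min_width=12, slack=4)
Line 4: ['knife', 'pencil'] (min_width=12, slack=4)
Line 5: ['tomato', 'music'] (min_width=12, slack=4)
Line 6: ['fast', 'from'] (min_width=9, slack=7)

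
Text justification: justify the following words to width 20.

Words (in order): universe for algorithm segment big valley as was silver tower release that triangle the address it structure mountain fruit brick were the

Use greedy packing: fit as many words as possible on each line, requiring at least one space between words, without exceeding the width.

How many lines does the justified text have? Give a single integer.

Line 1: ['universe', 'for'] (min_width=12, slack=8)
Line 2: ['algorithm', 'segment'] (min_width=17, slack=3)
Line 3: ['big', 'valley', 'as', 'was'] (min_width=17, slack=3)
Line 4: ['silver', 'tower', 'release'] (min_width=20, slack=0)
Line 5: ['that', 'triangle', 'the'] (min_width=17, slack=3)
Line 6: ['address', 'it', 'structure'] (min_width=20, slack=0)
Line 7: ['mountain', 'fruit', 'brick'] (min_width=20, slack=0)
Line 8: ['were', 'the'] (min_width=8, slack=12)
Total lines: 8

Answer: 8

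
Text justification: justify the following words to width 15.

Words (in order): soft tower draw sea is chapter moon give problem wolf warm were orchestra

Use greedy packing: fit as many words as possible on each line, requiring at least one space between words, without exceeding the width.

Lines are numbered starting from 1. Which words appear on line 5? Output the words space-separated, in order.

Answer: warm were

Derivation:
Line 1: ['soft', 'tower', 'draw'] (min_width=15, slack=0)
Line 2: ['sea', 'is', 'chapter'] (min_width=14, slack=1)
Line 3: ['moon', 'give'] (min_width=9, slack=6)
Line 4: ['problem', 'wolf'] (min_width=12, slack=3)
Line 5: ['warm', 'were'] (min_width=9, slack=6)
Line 6: ['orchestra'] (min_width=9, slack=6)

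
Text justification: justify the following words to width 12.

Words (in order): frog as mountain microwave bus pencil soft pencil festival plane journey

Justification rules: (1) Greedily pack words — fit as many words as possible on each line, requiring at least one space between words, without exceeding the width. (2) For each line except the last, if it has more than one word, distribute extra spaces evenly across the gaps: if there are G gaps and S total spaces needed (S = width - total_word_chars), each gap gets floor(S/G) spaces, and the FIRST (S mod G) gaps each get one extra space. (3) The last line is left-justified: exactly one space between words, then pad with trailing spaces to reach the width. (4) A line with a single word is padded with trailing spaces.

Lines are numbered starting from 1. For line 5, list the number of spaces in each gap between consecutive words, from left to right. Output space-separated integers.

Line 1: ['frog', 'as'] (min_width=7, slack=5)
Line 2: ['mountain'] (min_width=8, slack=4)
Line 3: ['microwave'] (min_width=9, slack=3)
Line 4: ['bus', 'pencil'] (min_width=10, slack=2)
Line 5: ['soft', 'pencil'] (min_width=11, slack=1)
Line 6: ['festival'] (min_width=8, slack=4)
Line 7: ['plane'] (min_width=5, slack=7)
Line 8: ['journey'] (min_width=7, slack=5)

Answer: 2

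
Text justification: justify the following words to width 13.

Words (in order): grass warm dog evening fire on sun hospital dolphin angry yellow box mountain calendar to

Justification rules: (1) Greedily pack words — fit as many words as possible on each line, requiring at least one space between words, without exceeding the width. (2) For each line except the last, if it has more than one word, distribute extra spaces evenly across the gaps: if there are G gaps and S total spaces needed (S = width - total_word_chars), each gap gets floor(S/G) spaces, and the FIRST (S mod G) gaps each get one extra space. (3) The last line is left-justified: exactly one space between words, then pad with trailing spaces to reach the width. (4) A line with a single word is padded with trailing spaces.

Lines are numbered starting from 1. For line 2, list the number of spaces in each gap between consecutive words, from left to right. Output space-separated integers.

Answer: 3

Derivation:
Line 1: ['grass', 'warm'] (min_width=10, slack=3)
Line 2: ['dog', 'evening'] (min_width=11, slack=2)
Line 3: ['fire', 'on', 'sun'] (min_width=11, slack=2)
Line 4: ['hospital'] (min_width=8, slack=5)
Line 5: ['dolphin', 'angry'] (min_width=13, slack=0)
Line 6: ['yellow', 'box'] (min_width=10, slack=3)
Line 7: ['mountain'] (min_width=8, slack=5)
Line 8: ['calendar', 'to'] (min_width=11, slack=2)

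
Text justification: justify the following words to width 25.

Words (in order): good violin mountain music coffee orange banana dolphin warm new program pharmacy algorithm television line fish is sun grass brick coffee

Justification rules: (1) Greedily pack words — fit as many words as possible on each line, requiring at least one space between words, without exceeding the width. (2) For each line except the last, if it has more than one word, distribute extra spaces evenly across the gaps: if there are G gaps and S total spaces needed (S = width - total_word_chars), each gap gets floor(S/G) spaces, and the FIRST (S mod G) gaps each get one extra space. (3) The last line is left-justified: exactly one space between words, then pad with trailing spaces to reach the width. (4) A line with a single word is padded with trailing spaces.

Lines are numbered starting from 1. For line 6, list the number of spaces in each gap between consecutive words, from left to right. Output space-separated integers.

Answer: 2 2 1 1

Derivation:
Line 1: ['good', 'violin', 'mountain'] (min_width=20, slack=5)
Line 2: ['music', 'coffee', 'orange'] (min_width=19, slack=6)
Line 3: ['banana', 'dolphin', 'warm', 'new'] (min_width=23, slack=2)
Line 4: ['program', 'pharmacy'] (min_width=16, slack=9)
Line 5: ['algorithm', 'television', 'line'] (min_width=25, slack=0)
Line 6: ['fish', 'is', 'sun', 'grass', 'brick'] (min_width=23, slack=2)
Line 7: ['coffee'] (min_width=6, slack=19)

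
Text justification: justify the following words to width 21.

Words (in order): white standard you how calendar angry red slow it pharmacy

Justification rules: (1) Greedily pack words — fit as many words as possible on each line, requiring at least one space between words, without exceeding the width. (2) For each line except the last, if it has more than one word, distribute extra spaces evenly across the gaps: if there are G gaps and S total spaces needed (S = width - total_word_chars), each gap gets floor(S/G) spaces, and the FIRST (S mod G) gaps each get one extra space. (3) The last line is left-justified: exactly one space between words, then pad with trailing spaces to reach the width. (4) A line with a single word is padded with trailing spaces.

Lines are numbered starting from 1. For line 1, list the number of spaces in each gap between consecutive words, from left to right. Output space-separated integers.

Line 1: ['white', 'standard', 'you'] (min_width=18, slack=3)
Line 2: ['how', 'calendar', 'angry'] (min_width=18, slack=3)
Line 3: ['red', 'slow', 'it', 'pharmacy'] (min_width=20, slack=1)

Answer: 3 2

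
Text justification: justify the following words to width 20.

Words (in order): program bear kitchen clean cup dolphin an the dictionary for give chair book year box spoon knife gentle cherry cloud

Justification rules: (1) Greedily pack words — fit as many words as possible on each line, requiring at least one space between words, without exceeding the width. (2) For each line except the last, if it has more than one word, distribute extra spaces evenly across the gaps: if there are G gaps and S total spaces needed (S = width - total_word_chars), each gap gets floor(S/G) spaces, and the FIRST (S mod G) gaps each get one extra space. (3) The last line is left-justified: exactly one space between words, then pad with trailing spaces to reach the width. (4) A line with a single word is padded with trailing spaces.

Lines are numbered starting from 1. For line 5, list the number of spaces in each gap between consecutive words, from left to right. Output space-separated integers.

Line 1: ['program', 'bear', 'kitchen'] (min_width=20, slack=0)
Line 2: ['clean', 'cup', 'dolphin', 'an'] (min_width=20, slack=0)
Line 3: ['the', 'dictionary', 'for'] (min_width=18, slack=2)
Line 4: ['give', 'chair', 'book', 'year'] (min_width=20, slack=0)
Line 5: ['box', 'spoon', 'knife'] (min_width=15, slack=5)
Line 6: ['gentle', 'cherry', 'cloud'] (min_width=19, slack=1)

Answer: 4 3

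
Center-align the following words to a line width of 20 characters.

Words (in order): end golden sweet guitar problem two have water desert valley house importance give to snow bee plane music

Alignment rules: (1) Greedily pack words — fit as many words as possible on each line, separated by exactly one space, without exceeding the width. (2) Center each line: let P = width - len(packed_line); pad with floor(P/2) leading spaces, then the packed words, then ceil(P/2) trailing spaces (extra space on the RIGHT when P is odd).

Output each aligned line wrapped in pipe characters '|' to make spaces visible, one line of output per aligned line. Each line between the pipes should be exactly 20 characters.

Line 1: ['end', 'golden', 'sweet'] (min_width=16, slack=4)
Line 2: ['guitar', 'problem', 'two'] (min_width=18, slack=2)
Line 3: ['have', 'water', 'desert'] (min_width=17, slack=3)
Line 4: ['valley', 'house'] (min_width=12, slack=8)
Line 5: ['importance', 'give', 'to'] (min_width=18, slack=2)
Line 6: ['snow', 'bee', 'plane', 'music'] (min_width=20, slack=0)

Answer: |  end golden sweet  |
| guitar problem two |
| have water desert  |
|    valley house    |
| importance give to |
|snow bee plane music|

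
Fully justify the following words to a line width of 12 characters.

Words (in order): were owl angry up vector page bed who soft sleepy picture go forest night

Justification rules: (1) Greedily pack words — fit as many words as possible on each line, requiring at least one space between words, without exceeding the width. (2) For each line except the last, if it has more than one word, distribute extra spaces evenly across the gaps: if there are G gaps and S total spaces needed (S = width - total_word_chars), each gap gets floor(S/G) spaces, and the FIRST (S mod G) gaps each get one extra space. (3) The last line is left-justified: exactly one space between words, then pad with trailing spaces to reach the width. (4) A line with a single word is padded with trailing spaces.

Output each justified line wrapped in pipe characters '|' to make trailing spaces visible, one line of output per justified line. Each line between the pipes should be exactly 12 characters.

Answer: |were     owl|
|angry     up|
|vector  page|
|bed who soft|
|sleepy      |
|picture   go|
|forest night|

Derivation:
Line 1: ['were', 'owl'] (min_width=8, slack=4)
Line 2: ['angry', 'up'] (min_width=8, slack=4)
Line 3: ['vector', 'page'] (min_width=11, slack=1)
Line 4: ['bed', 'who', 'soft'] (min_width=12, slack=0)
Line 5: ['sleepy'] (min_width=6, slack=6)
Line 6: ['picture', 'go'] (min_width=10, slack=2)
Line 7: ['forest', 'night'] (min_width=12, slack=0)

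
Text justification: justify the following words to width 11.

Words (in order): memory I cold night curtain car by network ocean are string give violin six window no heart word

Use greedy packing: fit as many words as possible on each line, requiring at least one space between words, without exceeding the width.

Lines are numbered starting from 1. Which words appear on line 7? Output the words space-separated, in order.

Answer: violin six

Derivation:
Line 1: ['memory', 'I'] (min_width=8, slack=3)
Line 2: ['cold', 'night'] (min_width=10, slack=1)
Line 3: ['curtain', 'car'] (min_width=11, slack=0)
Line 4: ['by', 'network'] (min_width=10, slack=1)
Line 5: ['ocean', 'are'] (min_width=9, slack=2)
Line 6: ['string', 'give'] (min_width=11, slack=0)
Line 7: ['violin', 'six'] (min_width=10, slack=1)
Line 8: ['window', 'no'] (min_width=9, slack=2)
Line 9: ['heart', 'word'] (min_width=10, slack=1)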